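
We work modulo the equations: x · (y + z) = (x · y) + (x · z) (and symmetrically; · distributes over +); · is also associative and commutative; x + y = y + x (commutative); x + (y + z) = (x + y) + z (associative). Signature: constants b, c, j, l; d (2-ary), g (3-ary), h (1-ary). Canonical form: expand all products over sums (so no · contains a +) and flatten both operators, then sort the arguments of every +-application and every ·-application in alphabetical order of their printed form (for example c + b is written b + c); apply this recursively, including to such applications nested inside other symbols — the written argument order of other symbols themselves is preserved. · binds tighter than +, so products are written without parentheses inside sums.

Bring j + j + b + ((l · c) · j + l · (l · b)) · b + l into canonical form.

Answer: b + b · b · l · l + b · c · j · l + j + j + l

Derivation:
Expand products over sums:  j + j + b + b · c · j · l + b · b · l · l + l
Order the arguments:  b + b · b · l · l + b · c · j · l + j + j + l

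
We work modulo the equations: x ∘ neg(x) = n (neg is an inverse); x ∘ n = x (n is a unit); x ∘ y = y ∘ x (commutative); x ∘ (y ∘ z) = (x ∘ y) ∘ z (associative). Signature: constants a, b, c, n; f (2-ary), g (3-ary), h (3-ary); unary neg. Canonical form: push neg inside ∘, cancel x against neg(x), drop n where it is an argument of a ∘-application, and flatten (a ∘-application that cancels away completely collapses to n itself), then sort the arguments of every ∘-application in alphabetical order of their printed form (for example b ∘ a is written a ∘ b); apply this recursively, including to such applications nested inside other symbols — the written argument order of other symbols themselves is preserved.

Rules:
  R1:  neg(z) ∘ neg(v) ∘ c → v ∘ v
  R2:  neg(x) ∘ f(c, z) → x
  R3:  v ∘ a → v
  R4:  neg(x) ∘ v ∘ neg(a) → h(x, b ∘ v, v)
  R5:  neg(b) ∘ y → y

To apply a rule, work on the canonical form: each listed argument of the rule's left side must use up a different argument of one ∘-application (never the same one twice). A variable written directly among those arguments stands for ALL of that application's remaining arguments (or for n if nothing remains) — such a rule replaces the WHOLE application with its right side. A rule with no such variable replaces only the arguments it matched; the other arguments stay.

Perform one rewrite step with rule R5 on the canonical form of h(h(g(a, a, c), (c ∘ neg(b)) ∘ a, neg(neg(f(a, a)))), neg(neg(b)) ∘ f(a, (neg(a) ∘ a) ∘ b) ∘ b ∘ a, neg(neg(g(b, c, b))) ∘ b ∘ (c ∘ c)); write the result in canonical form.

Canonical form:  h(h(g(a, a, c), a ∘ c ∘ neg(b), f(a, a)), a ∘ b ∘ b ∘ f(a, b), b ∘ c ∘ c ∘ g(b, c, b))
Apply R5:  consuming neg(b);  y := a ∘ c
The variable takes the whole remainder — replace the entire application.
Result:  h(h(g(a, a, c), a ∘ c, f(a, a)), a ∘ b ∘ b ∘ f(a, b), b ∘ c ∘ c ∘ g(b, c, b))

Answer: h(h(g(a, a, c), a ∘ c, f(a, a)), a ∘ b ∘ b ∘ f(a, b), b ∘ c ∘ c ∘ g(b, c, b))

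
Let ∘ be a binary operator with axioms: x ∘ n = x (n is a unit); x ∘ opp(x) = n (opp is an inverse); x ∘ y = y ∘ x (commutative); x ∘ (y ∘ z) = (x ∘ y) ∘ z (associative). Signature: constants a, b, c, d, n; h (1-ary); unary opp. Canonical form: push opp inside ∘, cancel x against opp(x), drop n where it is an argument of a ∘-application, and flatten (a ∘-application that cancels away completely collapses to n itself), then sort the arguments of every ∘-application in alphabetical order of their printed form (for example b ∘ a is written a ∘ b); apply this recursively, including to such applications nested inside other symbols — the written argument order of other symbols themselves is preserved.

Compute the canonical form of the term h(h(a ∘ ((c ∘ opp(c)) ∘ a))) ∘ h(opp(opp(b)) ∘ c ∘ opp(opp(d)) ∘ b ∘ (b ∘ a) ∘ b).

Push opp inside:  distribute opp over ∘ and collapse double opp
Collect terms:  h(h(a ∘ a)) ∘ h(a ∘ b ∘ b ∘ b ∘ b ∘ c ∘ d)
Order the arguments:  h(a ∘ b ∘ b ∘ b ∘ b ∘ c ∘ d) ∘ h(h(a ∘ a))

Answer: h(a ∘ b ∘ b ∘ b ∘ b ∘ c ∘ d) ∘ h(h(a ∘ a))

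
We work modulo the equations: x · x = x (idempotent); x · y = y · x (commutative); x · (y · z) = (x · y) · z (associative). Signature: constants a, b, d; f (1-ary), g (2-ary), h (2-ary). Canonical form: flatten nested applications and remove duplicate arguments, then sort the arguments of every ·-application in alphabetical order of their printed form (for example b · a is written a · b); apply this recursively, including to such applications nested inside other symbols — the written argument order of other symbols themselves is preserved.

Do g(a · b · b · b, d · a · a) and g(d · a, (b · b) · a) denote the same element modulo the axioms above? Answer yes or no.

Answer: no — g(a · b, a · d) vs g(a · d, a · b)

Derivation:
Left:  g(a · b · b · b, d · a · a)
  Work inside:  a · b · b · b
  Drop duplicates:  drop duplicate b, b
  Sort:  a · b
  Reassemble:  g(a · b, a · d)
Right:  g(d · a, (b · b) · a)
  Work inside:  (b · b) · a
  Un-nest:  b · b · a
  Drop duplicates:  drop duplicate b
  Sort arguments:  a · b
  Rebuild:  g(a · d, a · b)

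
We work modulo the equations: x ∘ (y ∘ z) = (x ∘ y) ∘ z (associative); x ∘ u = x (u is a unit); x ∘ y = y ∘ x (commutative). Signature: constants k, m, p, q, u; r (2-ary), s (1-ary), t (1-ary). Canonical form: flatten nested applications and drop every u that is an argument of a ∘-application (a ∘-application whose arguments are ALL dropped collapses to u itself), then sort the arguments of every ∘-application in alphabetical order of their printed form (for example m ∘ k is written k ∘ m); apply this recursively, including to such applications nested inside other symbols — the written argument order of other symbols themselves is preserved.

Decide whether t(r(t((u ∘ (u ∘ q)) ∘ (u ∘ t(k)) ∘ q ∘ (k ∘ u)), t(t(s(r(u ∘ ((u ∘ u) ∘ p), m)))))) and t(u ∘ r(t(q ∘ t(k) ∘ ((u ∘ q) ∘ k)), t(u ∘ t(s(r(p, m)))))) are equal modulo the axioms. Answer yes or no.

Left:  t(r(t((u ∘ (u ∘ q)) ∘ (u ∘ t(k)) ∘ q ∘ (k ∘ u)), t(t(s(r(u ∘ ((u ∘ u) ∘ p), m))))))
  Focus inside:  (u ∘ (u ∘ q)) ∘ (u ∘ t(k)) ∘ q ∘ (k ∘ u)
  Flatten:  u ∘ u ∘ q ∘ u ∘ t(k) ∘ q ∘ k ∘ u
  Drop the unit:  drop u (×4)
  Sort arguments:  k ∘ q ∘ q ∘ t(k)
  Reassemble:  t(r(t(k ∘ q ∘ q ∘ t(k)), t(t(s(r(p, m))))))
Right:  t(u ∘ r(t(q ∘ t(k) ∘ ((u ∘ q) ∘ k)), t(u ∘ t(s(r(p, m))))))
  Focus inside:  u ∘ r(t(q ∘ t(k) ∘ ((u ∘ q) ∘ k)), t(u ∘ t(s(r(p, m)))))
  Inside:  r(t(q ∘ t(k) ∘ ((u ∘ q) ∘ k)), t(u ∘ t(s(r(p, m)))))  →  r(t(k ∘ q ∘ q ∘ t(k)), t(t(s(r(p, m)))))
  Units out:  drop u
  Sort:  r(t(k ∘ q ∘ q ∘ t(k)), t(t(s(r(p, m)))))
  Rebuild:  t(r(t(k ∘ q ∘ q ∘ t(k)), t(t(s(r(p, m))))))

Answer: yes — both canonical forms are t(r(t(k ∘ q ∘ q ∘ t(k)), t(t(s(r(p, m))))))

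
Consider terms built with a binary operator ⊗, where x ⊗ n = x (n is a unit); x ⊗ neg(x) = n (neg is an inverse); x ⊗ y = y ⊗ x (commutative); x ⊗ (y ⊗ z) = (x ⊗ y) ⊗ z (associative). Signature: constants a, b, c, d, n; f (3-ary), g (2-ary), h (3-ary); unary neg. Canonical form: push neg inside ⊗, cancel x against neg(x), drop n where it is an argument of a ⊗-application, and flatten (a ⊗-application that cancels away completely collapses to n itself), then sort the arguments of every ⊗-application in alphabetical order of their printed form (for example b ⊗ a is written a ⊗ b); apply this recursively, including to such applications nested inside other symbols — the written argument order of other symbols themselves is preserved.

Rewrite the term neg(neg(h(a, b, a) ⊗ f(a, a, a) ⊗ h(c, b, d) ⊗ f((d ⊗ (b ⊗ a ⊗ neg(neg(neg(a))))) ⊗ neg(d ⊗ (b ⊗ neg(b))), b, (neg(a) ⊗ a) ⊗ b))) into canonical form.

Push neg inside:  distribute neg over ⊗ and collapse double neg
Combine occurrences:  h(a, b, a) ⊗ f(a, a, a) ⊗ h(c, b, d) ⊗ f(b, b, b)
Sort:  f(a, a, a) ⊗ f(b, b, b) ⊗ h(a, b, a) ⊗ h(c, b, d)

Answer: f(a, a, a) ⊗ f(b, b, b) ⊗ h(a, b, a) ⊗ h(c, b, d)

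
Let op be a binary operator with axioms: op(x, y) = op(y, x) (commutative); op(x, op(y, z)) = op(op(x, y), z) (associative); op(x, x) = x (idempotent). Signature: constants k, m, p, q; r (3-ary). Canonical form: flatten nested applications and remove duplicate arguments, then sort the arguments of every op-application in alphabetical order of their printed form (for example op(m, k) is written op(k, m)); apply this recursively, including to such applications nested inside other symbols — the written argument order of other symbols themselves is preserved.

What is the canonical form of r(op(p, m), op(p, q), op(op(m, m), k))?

Answer: r(op(m, p), op(p, q), op(k, m))

Derivation:
Work inside:  op(op(m, m), k)
Flatten:  op(m, m, k)
Deduplicate:  drop duplicate m
Sort:  op(k, m)
Rebuild:  r(op(m, p), op(p, q), op(k, m))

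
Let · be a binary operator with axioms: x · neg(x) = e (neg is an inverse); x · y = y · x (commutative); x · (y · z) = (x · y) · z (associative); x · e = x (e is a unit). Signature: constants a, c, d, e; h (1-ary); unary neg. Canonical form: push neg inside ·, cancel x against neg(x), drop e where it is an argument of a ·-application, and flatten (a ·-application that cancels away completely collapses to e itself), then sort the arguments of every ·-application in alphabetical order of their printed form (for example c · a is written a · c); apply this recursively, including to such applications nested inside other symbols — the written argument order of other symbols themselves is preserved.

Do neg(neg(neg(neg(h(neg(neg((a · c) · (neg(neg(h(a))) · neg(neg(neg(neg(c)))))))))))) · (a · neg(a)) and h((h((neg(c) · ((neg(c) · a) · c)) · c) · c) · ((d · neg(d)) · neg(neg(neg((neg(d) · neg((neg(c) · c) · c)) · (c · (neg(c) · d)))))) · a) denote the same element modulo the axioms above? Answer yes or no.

Answer: yes — both canonical forms are h(a · c · c · h(a))

Derivation:
Left:  neg(neg(neg(neg(h(neg(neg((a · c) · (neg(neg(h(a))) · neg(neg(neg(neg(c)))))))))))) · (a · neg(a))
  Push neg inside:  distribute neg over · and collapse double neg
  Inverses cancel:  a cancels
  Combine occurrences:  h(a · c · c · h(a))
Right:  h((h((neg(c) · ((neg(c) · a) · c)) · c) · c) · ((d · neg(d)) · neg(neg(neg((neg(d) · neg((neg(c) · c) · c)) · (c · (neg(c) · d)))))) · a)
  Descend into:  (h((neg(c) · ((neg(c) · a) · c)) · c) · c) · ((d · neg(d)) · neg(neg(neg((neg(d) · neg((neg(c) · c) · c)) · (c · (neg(c) · d)))))) · a
  Push neg inside:  distribute neg over · and collapse double neg
  Inverses cancel:  d cancels
  Collect:  h(a) · c · c · a
  Order the arguments:  a · c · c · h(a)
  Rebuild:  h(a · c · c · h(a))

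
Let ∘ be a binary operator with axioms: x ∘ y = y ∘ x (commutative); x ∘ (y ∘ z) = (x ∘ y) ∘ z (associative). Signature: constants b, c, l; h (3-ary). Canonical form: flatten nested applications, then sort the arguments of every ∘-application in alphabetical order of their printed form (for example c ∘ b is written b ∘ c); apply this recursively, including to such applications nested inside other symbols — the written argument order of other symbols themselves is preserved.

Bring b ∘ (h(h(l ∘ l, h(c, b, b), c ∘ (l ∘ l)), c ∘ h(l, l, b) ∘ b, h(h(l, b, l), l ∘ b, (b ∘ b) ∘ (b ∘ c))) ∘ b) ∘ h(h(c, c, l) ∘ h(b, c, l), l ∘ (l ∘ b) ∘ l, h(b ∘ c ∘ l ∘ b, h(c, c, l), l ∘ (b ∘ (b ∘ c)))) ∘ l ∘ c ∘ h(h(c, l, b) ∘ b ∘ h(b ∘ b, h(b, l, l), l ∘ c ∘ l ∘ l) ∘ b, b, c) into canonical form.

Un-nest:  b ∘ h(h(l ∘ l, h(c, b, b), c ∘ (l ∘ l)), c ∘ h(l, l, b) ∘ b, h(h(l, b, l), l ∘ b, (b ∘ b) ∘ (b ∘ c))) ∘ b ∘ h(h(c, c, l) ∘ h(b, c, l), l ∘ (l ∘ b) ∘ l, h(b ∘ c ∘ l ∘ b, h(c, c, l), l ∘ (b ∘ (b ∘ c)))) ∘ l ∘ c ∘ h(h(c, l, b) ∘ b ∘ h(b ∘ b, h(b, l, l), l ∘ c ∘ l ∘ l) ∘ b, b, c)
Inside:  h(h(l ∘ l, h(c, b, b), c ∘ (l ∘ l)), c ∘ h(l, l, b) ∘ b, h(h(l, b, l), l ∘ b, (b ∘ b) ∘ (b ∘ c)))  →  h(h(l ∘ l, h(c, b, b), c ∘ l ∘ l), b ∘ c ∘ h(l, l, b), h(h(l, b, l), b ∘ l, b ∘ b ∘ b ∘ c))
Simplify inside:  h(h(c, c, l) ∘ h(b, c, l), l ∘ (l ∘ b) ∘ l, h(b ∘ c ∘ l ∘ b, h(c, c, l), l ∘ (b ∘ (b ∘ c))))  →  h(h(b, c, l) ∘ h(c, c, l), b ∘ l ∘ l ∘ l, h(b ∘ b ∘ c ∘ l, h(c, c, l), b ∘ b ∘ c ∘ l))
Inside:  h(h(c, l, b) ∘ b ∘ h(b ∘ b, h(b, l, l), l ∘ c ∘ l ∘ l) ∘ b, b, c)  →  h(b ∘ b ∘ h(b ∘ b, h(b, l, l), c ∘ l ∘ l ∘ l) ∘ h(c, l, b), b, c)
Order the arguments:  b ∘ b ∘ c ∘ h(b ∘ b ∘ h(b ∘ b, h(b, l, l), c ∘ l ∘ l ∘ l) ∘ h(c, l, b), b, c) ∘ h(h(b, c, l) ∘ h(c, c, l), b ∘ l ∘ l ∘ l, h(b ∘ b ∘ c ∘ l, h(c, c, l), b ∘ b ∘ c ∘ l)) ∘ h(h(l ∘ l, h(c, b, b), c ∘ l ∘ l), b ∘ c ∘ h(l, l, b), h(h(l, b, l), b ∘ l, b ∘ b ∘ b ∘ c)) ∘ l

Answer: b ∘ b ∘ c ∘ h(b ∘ b ∘ h(b ∘ b, h(b, l, l), c ∘ l ∘ l ∘ l) ∘ h(c, l, b), b, c) ∘ h(h(b, c, l) ∘ h(c, c, l), b ∘ l ∘ l ∘ l, h(b ∘ b ∘ c ∘ l, h(c, c, l), b ∘ b ∘ c ∘ l)) ∘ h(h(l ∘ l, h(c, b, b), c ∘ l ∘ l), b ∘ c ∘ h(l, l, b), h(h(l, b, l), b ∘ l, b ∘ b ∘ b ∘ c)) ∘ l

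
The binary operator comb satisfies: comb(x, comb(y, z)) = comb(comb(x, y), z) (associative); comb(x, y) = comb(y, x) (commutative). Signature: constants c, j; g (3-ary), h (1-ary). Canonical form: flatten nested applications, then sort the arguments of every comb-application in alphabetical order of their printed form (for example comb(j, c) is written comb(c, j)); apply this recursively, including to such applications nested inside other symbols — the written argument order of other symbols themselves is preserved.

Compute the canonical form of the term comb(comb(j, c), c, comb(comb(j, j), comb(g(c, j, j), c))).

Flatten:  comb(j, c, c, j, j, g(c, j, j), c)
Sort arguments:  comb(c, c, c, g(c, j, j), j, j, j)

Answer: comb(c, c, c, g(c, j, j), j, j, j)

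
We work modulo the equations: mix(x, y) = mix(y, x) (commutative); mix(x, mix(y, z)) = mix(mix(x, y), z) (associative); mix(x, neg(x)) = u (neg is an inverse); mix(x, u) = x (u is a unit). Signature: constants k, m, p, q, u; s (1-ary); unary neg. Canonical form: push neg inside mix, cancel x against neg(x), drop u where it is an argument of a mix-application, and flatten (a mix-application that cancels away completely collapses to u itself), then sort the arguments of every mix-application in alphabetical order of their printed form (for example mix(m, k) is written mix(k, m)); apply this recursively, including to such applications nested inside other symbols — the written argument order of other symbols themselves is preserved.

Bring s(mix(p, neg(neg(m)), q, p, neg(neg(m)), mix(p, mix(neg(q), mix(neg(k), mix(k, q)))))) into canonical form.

Answer: s(mix(m, m, p, p, p, q))

Derivation:
Work inside:  mix(p, neg(neg(m)), q, p, neg(neg(m)), mix(p, mix(neg(q), mix(neg(k), mix(k, q)))))
Push neg inside:  distribute neg over mix and collapse double neg
Cancel inverse pairs:  k cancels
Collect:  mix(p, p, p, m, m, q)
Sort arguments:  mix(m, m, p, p, p, q)
Reassemble:  s(mix(m, m, p, p, p, q))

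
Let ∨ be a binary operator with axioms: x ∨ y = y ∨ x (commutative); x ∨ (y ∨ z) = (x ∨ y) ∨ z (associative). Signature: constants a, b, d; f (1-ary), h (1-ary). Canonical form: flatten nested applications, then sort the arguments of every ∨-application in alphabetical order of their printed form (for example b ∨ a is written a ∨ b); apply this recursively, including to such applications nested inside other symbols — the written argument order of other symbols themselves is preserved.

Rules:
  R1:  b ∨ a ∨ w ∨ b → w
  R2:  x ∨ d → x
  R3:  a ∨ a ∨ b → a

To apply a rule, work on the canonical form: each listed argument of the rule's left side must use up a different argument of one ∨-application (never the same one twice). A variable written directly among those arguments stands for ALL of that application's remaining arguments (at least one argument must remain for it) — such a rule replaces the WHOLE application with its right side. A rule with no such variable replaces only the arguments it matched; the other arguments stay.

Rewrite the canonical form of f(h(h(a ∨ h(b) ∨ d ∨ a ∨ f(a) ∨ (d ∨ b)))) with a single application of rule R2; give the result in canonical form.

Answer: f(h(h(a ∨ a ∨ b ∨ d ∨ f(a) ∨ h(b))))

Derivation:
Canonical form:  f(h(h(a ∨ a ∨ b ∨ d ∨ d ∨ f(a) ∨ h(b))))
Apply R2:  consuming d;  x := a ∨ a ∨ b ∨ d ∨ f(a) ∨ h(b)
The extension variable absorbs all remaining arguments, so the whole application is rewritten.
Result:  f(h(h(a ∨ a ∨ b ∨ d ∨ f(a) ∨ h(b))))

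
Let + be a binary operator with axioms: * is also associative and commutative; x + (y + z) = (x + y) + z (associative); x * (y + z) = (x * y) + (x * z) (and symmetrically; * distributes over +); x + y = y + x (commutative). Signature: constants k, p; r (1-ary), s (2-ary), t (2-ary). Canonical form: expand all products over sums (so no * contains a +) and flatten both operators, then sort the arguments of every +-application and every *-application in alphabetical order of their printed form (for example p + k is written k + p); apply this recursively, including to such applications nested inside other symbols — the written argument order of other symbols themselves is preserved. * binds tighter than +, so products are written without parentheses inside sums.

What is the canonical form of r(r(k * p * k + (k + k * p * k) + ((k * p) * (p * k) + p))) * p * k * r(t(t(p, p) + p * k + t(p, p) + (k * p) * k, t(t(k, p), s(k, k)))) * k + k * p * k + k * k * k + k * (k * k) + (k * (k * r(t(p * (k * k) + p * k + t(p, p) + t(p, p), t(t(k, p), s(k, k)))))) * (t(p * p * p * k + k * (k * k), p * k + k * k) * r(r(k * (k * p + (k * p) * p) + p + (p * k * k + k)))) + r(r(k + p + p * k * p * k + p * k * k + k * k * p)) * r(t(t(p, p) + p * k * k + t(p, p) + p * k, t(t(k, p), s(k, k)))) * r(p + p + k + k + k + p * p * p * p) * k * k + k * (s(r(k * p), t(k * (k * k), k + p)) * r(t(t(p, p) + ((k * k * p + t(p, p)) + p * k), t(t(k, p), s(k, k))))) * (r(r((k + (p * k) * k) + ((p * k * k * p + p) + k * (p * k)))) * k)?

Answer: k * k * k + k * k * k + k * k * p + k * k * p * r(r(k + k * k * p + k * k * p + k * k * p * p + p)) * r(t(k * k * p + k * p + t(p, p) + t(p, p), t(t(k, p), s(k, k)))) + k * k * r(k + k + k + p + p + p * p * p * p) * r(r(k + k * k * p + k * k * p + k * k * p * p + p)) * r(t(k * k * p + k * p + t(p, p) + t(p, p), t(t(k, p), s(k, k)))) + k * k * r(r(k + k * k * p + k * k * p + k * k * p * p + p)) * r(t(k * k * p + k * p + t(p, p) + t(p, p), t(t(k, p), s(k, k)))) * s(r(k * p), t(k * k * k, k + p)) + k * k * r(r(k + k * k * p + k * k * p + k * k * p * p + p)) * r(t(k * k * p + k * p + t(p, p) + t(p, p), t(t(k, p), s(k, k)))) * t(k * k * k + k * p * p * p, k * k + k * p)

Derivation:
Distribute:  k * k * p * r(r(k + k * k * p + k * k * p + k * k * p * p + p)) * r(t(k * k * p + k * p + t(p, p) + t(p, p), t(t(k, p), s(k, k)))) + k * k * p + k * k * k + k * k * k + k * k * r(r(k + k * k * p + k * k * p + k * k * p * p + p)) * r(t(k * k * p + k * p + t(p, p) + t(p, p), t(t(k, p), s(k, k)))) * t(k * k * k + k * p * p * p, k * k + k * p) + k * k * r(k + k + k + p + p + p * p * p * p) * r(r(k + k * k * p + k * k * p + k * k * p * p + p)) * r(t(k * k * p + k * p + t(p, p) + t(p, p), t(t(k, p), s(k, k)))) + k * k * r(r(k + k * k * p + k * k * p + k * k * p * p + p)) * r(t(k * k * p + k * p + t(p, p) + t(p, p), t(t(k, p), s(k, k)))) * s(r(k * p), t(k * k * k, k + p))
Order the arguments:  k * k * k + k * k * k + k * k * p + k * k * p * r(r(k + k * k * p + k * k * p + k * k * p * p + p)) * r(t(k * k * p + k * p + t(p, p) + t(p, p), t(t(k, p), s(k, k)))) + k * k * r(k + k + k + p + p + p * p * p * p) * r(r(k + k * k * p + k * k * p + k * k * p * p + p)) * r(t(k * k * p + k * p + t(p, p) + t(p, p), t(t(k, p), s(k, k)))) + k * k * r(r(k + k * k * p + k * k * p + k * k * p * p + p)) * r(t(k * k * p + k * p + t(p, p) + t(p, p), t(t(k, p), s(k, k)))) * s(r(k * p), t(k * k * k, k + p)) + k * k * r(r(k + k * k * p + k * k * p + k * k * p * p + p)) * r(t(k * k * p + k * p + t(p, p) + t(p, p), t(t(k, p), s(k, k)))) * t(k * k * k + k * p * p * p, k * k + k * p)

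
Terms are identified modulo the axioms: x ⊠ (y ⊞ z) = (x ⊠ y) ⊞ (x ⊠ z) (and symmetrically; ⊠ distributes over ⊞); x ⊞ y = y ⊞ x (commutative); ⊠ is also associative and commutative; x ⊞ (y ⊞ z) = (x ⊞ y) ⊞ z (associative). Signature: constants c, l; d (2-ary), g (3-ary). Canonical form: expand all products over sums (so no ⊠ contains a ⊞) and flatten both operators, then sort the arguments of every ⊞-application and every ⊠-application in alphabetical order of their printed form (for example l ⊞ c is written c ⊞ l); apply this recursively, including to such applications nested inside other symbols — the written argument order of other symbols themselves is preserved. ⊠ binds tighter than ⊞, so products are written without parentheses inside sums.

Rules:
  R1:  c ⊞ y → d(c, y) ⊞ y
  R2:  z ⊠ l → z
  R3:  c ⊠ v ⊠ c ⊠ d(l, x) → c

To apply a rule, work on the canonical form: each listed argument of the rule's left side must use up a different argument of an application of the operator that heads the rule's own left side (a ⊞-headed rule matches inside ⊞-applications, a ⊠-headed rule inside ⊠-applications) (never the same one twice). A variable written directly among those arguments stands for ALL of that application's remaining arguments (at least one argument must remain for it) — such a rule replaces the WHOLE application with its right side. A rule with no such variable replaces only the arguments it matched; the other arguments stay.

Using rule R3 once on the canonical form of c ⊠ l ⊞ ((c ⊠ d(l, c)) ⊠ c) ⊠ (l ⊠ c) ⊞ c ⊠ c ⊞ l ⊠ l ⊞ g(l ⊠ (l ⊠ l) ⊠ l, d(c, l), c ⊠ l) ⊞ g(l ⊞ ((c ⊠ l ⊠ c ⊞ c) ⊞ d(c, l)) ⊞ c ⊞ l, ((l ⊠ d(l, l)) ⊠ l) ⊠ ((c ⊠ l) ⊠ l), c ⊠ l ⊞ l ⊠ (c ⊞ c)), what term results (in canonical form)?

Canonical form:  c ⊠ c ⊞ c ⊠ c ⊠ c ⊠ d(l, c) ⊠ l ⊞ c ⊠ l ⊞ g(c ⊞ c ⊞ c ⊠ c ⊠ l ⊞ d(c, l) ⊞ l ⊞ l, c ⊠ d(l, l) ⊠ l ⊠ l ⊠ l ⊠ l, c ⊠ l ⊞ c ⊠ l ⊞ c ⊠ l) ⊞ g(l ⊠ l ⊠ l ⊠ l, d(c, l), c ⊠ l) ⊞ l ⊠ l
Match R3:  consume c, c, d(l, c);  v := c ⊠ l, x := c
Every leftover argument binds to the variable; the entire application is replaced.
Giving:  c ⊞ c ⊠ c ⊞ c ⊠ l ⊞ g(c ⊞ c ⊞ c ⊠ c ⊠ l ⊞ d(c, l) ⊞ l ⊞ l, c ⊠ d(l, l) ⊠ l ⊠ l ⊠ l ⊠ l, c ⊠ l ⊞ c ⊠ l ⊞ c ⊠ l) ⊞ g(l ⊠ l ⊠ l ⊠ l, d(c, l), c ⊠ l) ⊞ l ⊠ l

Answer: c ⊞ c ⊠ c ⊞ c ⊠ l ⊞ g(c ⊞ c ⊞ c ⊠ c ⊠ l ⊞ d(c, l) ⊞ l ⊞ l, c ⊠ d(l, l) ⊠ l ⊠ l ⊠ l ⊠ l, c ⊠ l ⊞ c ⊠ l ⊞ c ⊠ l) ⊞ g(l ⊠ l ⊠ l ⊠ l, d(c, l), c ⊠ l) ⊞ l ⊠ l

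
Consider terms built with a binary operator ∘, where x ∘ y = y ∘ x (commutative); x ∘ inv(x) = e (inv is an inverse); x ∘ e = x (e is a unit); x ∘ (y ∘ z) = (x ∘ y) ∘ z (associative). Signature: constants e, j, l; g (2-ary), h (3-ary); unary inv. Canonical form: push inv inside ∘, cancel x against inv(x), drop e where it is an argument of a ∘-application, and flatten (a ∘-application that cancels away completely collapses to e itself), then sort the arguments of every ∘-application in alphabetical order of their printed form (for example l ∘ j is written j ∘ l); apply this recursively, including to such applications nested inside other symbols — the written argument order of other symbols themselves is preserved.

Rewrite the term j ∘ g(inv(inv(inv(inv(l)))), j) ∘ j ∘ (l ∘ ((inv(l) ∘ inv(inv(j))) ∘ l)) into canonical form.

Answer: g(l, j) ∘ j ∘ j ∘ j ∘ l

Derivation:
Push inv inside:  distribute inv over ∘ and collapse double inv
Collect:  j ∘ j ∘ j ∘ g(l, j) ∘ l
Order the arguments:  g(l, j) ∘ j ∘ j ∘ j ∘ l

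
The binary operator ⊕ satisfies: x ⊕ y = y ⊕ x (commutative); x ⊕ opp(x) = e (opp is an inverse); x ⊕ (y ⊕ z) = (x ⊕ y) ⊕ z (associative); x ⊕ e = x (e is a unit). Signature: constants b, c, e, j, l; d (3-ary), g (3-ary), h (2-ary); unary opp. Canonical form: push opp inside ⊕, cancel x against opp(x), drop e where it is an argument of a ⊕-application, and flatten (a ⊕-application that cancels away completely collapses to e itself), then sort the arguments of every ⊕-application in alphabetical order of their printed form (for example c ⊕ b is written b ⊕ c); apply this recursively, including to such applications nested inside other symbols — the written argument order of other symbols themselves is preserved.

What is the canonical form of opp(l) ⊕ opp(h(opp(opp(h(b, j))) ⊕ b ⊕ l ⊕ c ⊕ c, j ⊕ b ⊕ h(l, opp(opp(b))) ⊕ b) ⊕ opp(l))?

Push opp inside:  distribute opp over ⊕ and collapse double opp
Cancel inverse pairs:  l cancels
Combine occurrences:  opp(h(b ⊕ c ⊕ c ⊕ h(b, j) ⊕ l, b ⊕ b ⊕ h(l, b) ⊕ j))

Answer: opp(h(b ⊕ c ⊕ c ⊕ h(b, j) ⊕ l, b ⊕ b ⊕ h(l, b) ⊕ j))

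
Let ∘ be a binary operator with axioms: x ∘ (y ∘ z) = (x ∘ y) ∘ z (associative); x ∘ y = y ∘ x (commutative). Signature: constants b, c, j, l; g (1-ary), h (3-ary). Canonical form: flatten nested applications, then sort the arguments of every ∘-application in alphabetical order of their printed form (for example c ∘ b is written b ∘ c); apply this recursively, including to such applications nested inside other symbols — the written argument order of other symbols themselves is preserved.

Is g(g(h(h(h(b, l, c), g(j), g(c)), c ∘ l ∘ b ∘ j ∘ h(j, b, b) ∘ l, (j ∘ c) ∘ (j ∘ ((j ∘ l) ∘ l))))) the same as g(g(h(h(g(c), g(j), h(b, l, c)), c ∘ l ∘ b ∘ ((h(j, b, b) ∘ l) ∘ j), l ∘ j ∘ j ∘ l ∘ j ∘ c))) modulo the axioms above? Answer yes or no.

Answer: no — g(g(h(h(h(b, l, c), g(j), g(c)), b ∘ c ∘ h(j, b, b) ∘ j ∘ l ∘ l, c ∘ j ∘ j ∘ j ∘ l ∘ l))) vs g(g(h(h(g(c), g(j), h(b, l, c)), b ∘ c ∘ h(j, b, b) ∘ j ∘ l ∘ l, c ∘ j ∘ j ∘ j ∘ l ∘ l)))

Derivation:
Left:  g(g(h(h(h(b, l, c), g(j), g(c)), c ∘ l ∘ b ∘ j ∘ h(j, b, b) ∘ l, (j ∘ c) ∘ (j ∘ ((j ∘ l) ∘ l)))))
  Work inside:  (j ∘ c) ∘ (j ∘ ((j ∘ l) ∘ l))
  Merge nested applications:  j ∘ c ∘ j ∘ j ∘ l ∘ l
  Sort arguments:  c ∘ j ∘ j ∘ j ∘ l ∘ l
  Reassemble:  g(g(h(h(h(b, l, c), g(j), g(c)), b ∘ c ∘ h(j, b, b) ∘ j ∘ l ∘ l, c ∘ j ∘ j ∘ j ∘ l ∘ l)))
Right:  g(g(h(h(g(c), g(j), h(b, l, c)), c ∘ l ∘ b ∘ ((h(j, b, b) ∘ l) ∘ j), l ∘ j ∘ j ∘ l ∘ j ∘ c)))
  Work inside:  c ∘ l ∘ b ∘ ((h(j, b, b) ∘ l) ∘ j)
  Un-nest:  c ∘ l ∘ b ∘ h(j, b, b) ∘ l ∘ j
  Order the arguments:  b ∘ c ∘ h(j, b, b) ∘ j ∘ l ∘ l
  Put back:  g(g(h(h(g(c), g(j), h(b, l, c)), b ∘ c ∘ h(j, b, b) ∘ j ∘ l ∘ l, c ∘ j ∘ j ∘ j ∘ l ∘ l)))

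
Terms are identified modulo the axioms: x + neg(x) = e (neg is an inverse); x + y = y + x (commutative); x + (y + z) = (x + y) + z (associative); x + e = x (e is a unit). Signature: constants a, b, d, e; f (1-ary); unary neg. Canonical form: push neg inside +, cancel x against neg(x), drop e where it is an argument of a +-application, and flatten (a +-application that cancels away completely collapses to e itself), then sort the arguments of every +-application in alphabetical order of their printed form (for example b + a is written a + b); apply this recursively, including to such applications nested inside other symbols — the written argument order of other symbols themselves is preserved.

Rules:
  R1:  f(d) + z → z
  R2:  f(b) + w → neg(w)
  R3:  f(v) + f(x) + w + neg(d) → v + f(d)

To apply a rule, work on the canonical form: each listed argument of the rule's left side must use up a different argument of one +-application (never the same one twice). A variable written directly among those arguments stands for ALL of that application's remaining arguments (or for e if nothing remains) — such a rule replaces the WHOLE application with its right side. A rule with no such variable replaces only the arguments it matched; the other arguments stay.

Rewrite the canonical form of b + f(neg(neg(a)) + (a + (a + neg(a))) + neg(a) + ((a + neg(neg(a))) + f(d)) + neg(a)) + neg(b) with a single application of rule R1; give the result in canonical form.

Answer: f(a + a)

Derivation:
Canonical form:  f(a + a + f(d))
Match R1:  consume f(d);  z := a + a
The extension variable absorbs all remaining arguments, so the whole application is rewritten.
New term:  f(a + a)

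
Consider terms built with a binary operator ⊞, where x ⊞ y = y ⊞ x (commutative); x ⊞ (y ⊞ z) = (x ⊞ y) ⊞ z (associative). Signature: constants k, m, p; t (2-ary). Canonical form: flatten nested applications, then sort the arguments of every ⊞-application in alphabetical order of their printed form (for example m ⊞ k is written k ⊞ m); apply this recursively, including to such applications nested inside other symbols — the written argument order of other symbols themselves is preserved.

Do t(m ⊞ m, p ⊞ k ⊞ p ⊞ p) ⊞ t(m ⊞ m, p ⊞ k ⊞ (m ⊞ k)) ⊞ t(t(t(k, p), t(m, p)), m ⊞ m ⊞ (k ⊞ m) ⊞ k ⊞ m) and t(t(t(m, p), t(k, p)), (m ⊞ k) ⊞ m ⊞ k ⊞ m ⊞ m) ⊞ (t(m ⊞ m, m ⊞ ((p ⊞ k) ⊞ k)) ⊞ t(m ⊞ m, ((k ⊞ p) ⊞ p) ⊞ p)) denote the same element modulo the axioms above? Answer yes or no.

Left:  t(m ⊞ m, p ⊞ k ⊞ p ⊞ p) ⊞ t(m ⊞ m, p ⊞ k ⊞ (m ⊞ k)) ⊞ t(t(t(k, p), t(m, p)), m ⊞ m ⊞ (k ⊞ m) ⊞ k ⊞ m)
  Simplify inside:  t(m ⊞ m, p ⊞ k ⊞ p ⊞ p)  →  t(m ⊞ m, k ⊞ p ⊞ p ⊞ p)
  Simplify inside:  t(m ⊞ m, p ⊞ k ⊞ (m ⊞ k))  →  t(m ⊞ m, k ⊞ k ⊞ m ⊞ p)
  Inside:  t(t(t(k, p), t(m, p)), m ⊞ m ⊞ (k ⊞ m) ⊞ k ⊞ m)  →  t(t(t(k, p), t(m, p)), k ⊞ k ⊞ m ⊞ m ⊞ m ⊞ m)
  Sort:  t(m ⊞ m, k ⊞ k ⊞ m ⊞ p) ⊞ t(m ⊞ m, k ⊞ p ⊞ p ⊞ p) ⊞ t(t(t(k, p), t(m, p)), k ⊞ k ⊞ m ⊞ m ⊞ m ⊞ m)
Right:  t(t(t(m, p), t(k, p)), (m ⊞ k) ⊞ m ⊞ k ⊞ m ⊞ m) ⊞ (t(m ⊞ m, m ⊞ ((p ⊞ k) ⊞ k)) ⊞ t(m ⊞ m, ((k ⊞ p) ⊞ p) ⊞ p))
  Merge nested applications:  t(t(t(m, p), t(k, p)), (m ⊞ k) ⊞ m ⊞ k ⊞ m ⊞ m) ⊞ t(m ⊞ m, m ⊞ ((p ⊞ k) ⊞ k)) ⊞ t(m ⊞ m, ((k ⊞ p) ⊞ p) ⊞ p)
  Canonicalize subterm:  t(t(t(m, p), t(k, p)), (m ⊞ k) ⊞ m ⊞ k ⊞ m ⊞ m)  →  t(t(t(m, p), t(k, p)), k ⊞ k ⊞ m ⊞ m ⊞ m ⊞ m)
  Inside:  t(m ⊞ m, m ⊞ ((p ⊞ k) ⊞ k))  →  t(m ⊞ m, k ⊞ k ⊞ m ⊞ p)
  Inside:  t(m ⊞ m, ((k ⊞ p) ⊞ p) ⊞ p)  →  t(m ⊞ m, k ⊞ p ⊞ p ⊞ p)
  Sort:  t(m ⊞ m, k ⊞ k ⊞ m ⊞ p) ⊞ t(m ⊞ m, k ⊞ p ⊞ p ⊞ p) ⊞ t(t(t(m, p), t(k, p)), k ⊞ k ⊞ m ⊞ m ⊞ m ⊞ m)

Answer: no — t(m ⊞ m, k ⊞ k ⊞ m ⊞ p) ⊞ t(m ⊞ m, k ⊞ p ⊞ p ⊞ p) ⊞ t(t(t(k, p), t(m, p)), k ⊞ k ⊞ m ⊞ m ⊞ m ⊞ m) vs t(m ⊞ m, k ⊞ k ⊞ m ⊞ p) ⊞ t(m ⊞ m, k ⊞ p ⊞ p ⊞ p) ⊞ t(t(t(m, p), t(k, p)), k ⊞ k ⊞ m ⊞ m ⊞ m ⊞ m)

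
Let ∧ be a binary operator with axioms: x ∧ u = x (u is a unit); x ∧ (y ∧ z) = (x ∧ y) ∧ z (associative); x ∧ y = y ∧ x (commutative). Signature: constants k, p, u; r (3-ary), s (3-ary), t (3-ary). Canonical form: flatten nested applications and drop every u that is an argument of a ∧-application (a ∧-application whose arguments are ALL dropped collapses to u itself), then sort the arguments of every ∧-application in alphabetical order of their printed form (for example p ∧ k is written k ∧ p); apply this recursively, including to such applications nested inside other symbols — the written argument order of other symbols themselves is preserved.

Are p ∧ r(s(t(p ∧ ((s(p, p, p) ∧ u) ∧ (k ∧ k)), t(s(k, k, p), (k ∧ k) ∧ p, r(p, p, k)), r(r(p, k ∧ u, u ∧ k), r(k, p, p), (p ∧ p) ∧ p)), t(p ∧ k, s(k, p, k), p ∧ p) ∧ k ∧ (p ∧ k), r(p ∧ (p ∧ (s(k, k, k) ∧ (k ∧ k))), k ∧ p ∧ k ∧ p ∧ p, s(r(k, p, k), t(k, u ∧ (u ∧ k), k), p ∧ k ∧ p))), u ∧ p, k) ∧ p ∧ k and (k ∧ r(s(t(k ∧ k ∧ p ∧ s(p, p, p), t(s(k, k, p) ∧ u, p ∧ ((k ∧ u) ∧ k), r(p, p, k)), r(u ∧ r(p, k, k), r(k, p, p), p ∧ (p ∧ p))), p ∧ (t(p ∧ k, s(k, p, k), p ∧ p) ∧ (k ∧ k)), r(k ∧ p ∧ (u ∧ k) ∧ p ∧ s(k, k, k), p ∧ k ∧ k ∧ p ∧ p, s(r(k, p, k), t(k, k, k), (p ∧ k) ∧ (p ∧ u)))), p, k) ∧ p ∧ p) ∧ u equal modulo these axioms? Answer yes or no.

Left:  p ∧ r(s(t(p ∧ ((s(p, p, p) ∧ u) ∧ (k ∧ k)), t(s(k, k, p), (k ∧ k) ∧ p, r(p, p, k)), r(r(p, k ∧ u, u ∧ k), r(k, p, p), (p ∧ p) ∧ p)), t(p ∧ k, s(k, p, k), p ∧ p) ∧ k ∧ (p ∧ k), r(p ∧ (p ∧ (s(k, k, k) ∧ (k ∧ k))), k ∧ p ∧ k ∧ p ∧ p, s(r(k, p, k), t(k, u ∧ (u ∧ k), k), p ∧ k ∧ p))), u ∧ p, k) ∧ p ∧ k
  Inside:  r(s(t(p ∧ ((s(p, p, p) ∧ u) ∧ (k ∧ k)), t(s(k, k, p), (k ∧ k) ∧ p, r(p, p, k)), r(r(p, k ∧ u, u ∧ k), r(k, p, p), (p ∧ p) ∧ p)), t(p ∧ k, s(k, p, k), p ∧ p) ∧ k ∧ (p ∧ k), r(p ∧ (p ∧ (s(k, k, k) ∧ (k ∧ k))), k ∧ p ∧ k ∧ p ∧ p, s(r(k, p, k), t(k, u ∧ (u ∧ k), k), p ∧ k ∧ p))), u ∧ p, k)  →  r(s(t(k ∧ k ∧ p ∧ s(p, p, p), t(s(k, k, p), k ∧ k ∧ p, r(p, p, k)), r(r(p, k, k), r(k, p, p), p ∧ p ∧ p)), k ∧ k ∧ p ∧ t(k ∧ p, s(k, p, k), p ∧ p), r(k ∧ k ∧ p ∧ p ∧ s(k, k, k), k ∧ k ∧ p ∧ p ∧ p, s(r(k, p, k), t(k, k, k), k ∧ p ∧ p))), p, k)
  Order the arguments:  k ∧ p ∧ p ∧ r(s(t(k ∧ k ∧ p ∧ s(p, p, p), t(s(k, k, p), k ∧ k ∧ p, r(p, p, k)), r(r(p, k, k), r(k, p, p), p ∧ p ∧ p)), k ∧ k ∧ p ∧ t(k ∧ p, s(k, p, k), p ∧ p), r(k ∧ k ∧ p ∧ p ∧ s(k, k, k), k ∧ k ∧ p ∧ p ∧ p, s(r(k, p, k), t(k, k, k), k ∧ p ∧ p))), p, k)
Right:  (k ∧ r(s(t(k ∧ k ∧ p ∧ s(p, p, p), t(s(k, k, p) ∧ u, p ∧ ((k ∧ u) ∧ k), r(p, p, k)), r(u ∧ r(p, k, k), r(k, p, p), p ∧ (p ∧ p))), p ∧ (t(p ∧ k, s(k, p, k), p ∧ p) ∧ (k ∧ k)), r(k ∧ p ∧ (u ∧ k) ∧ p ∧ s(k, k, k), p ∧ k ∧ k ∧ p ∧ p, s(r(k, p, k), t(k, k, k), (p ∧ k) ∧ (p ∧ u)))), p, k) ∧ p ∧ p) ∧ u
  Flatten:  k ∧ r(s(t(k ∧ k ∧ p ∧ s(p, p, p), t(s(k, k, p) ∧ u, p ∧ ((k ∧ u) ∧ k), r(p, p, k)), r(u ∧ r(p, k, k), r(k, p, p), p ∧ (p ∧ p))), p ∧ (t(p ∧ k, s(k, p, k), p ∧ p) ∧ (k ∧ k)), r(k ∧ p ∧ (u ∧ k) ∧ p ∧ s(k, k, k), p ∧ k ∧ k ∧ p ∧ p, s(r(k, p, k), t(k, k, k), (p ∧ k) ∧ (p ∧ u)))), p, k) ∧ p ∧ p ∧ u
  Simplify inside:  r(s(t(k ∧ k ∧ p ∧ s(p, p, p), t(s(k, k, p) ∧ u, p ∧ ((k ∧ u) ∧ k), r(p, p, k)), r(u ∧ r(p, k, k), r(k, p, p), p ∧ (p ∧ p))), p ∧ (t(p ∧ k, s(k, p, k), p ∧ p) ∧ (k ∧ k)), r(k ∧ p ∧ (u ∧ k) ∧ p ∧ s(k, k, k), p ∧ k ∧ k ∧ p ∧ p, s(r(k, p, k), t(k, k, k), (p ∧ k) ∧ (p ∧ u)))), p, k)  →  r(s(t(k ∧ k ∧ p ∧ s(p, p, p), t(s(k, k, p), k ∧ k ∧ p, r(p, p, k)), r(r(p, k, k), r(k, p, p), p ∧ p ∧ p)), k ∧ k ∧ p ∧ t(k ∧ p, s(k, p, k), p ∧ p), r(k ∧ k ∧ p ∧ p ∧ s(k, k, k), k ∧ k ∧ p ∧ p ∧ p, s(r(k, p, k), t(k, k, k), k ∧ p ∧ p))), p, k)
  Drop the unit:  drop u
  Order the arguments:  k ∧ p ∧ p ∧ r(s(t(k ∧ k ∧ p ∧ s(p, p, p), t(s(k, k, p), k ∧ k ∧ p, r(p, p, k)), r(r(p, k, k), r(k, p, p), p ∧ p ∧ p)), k ∧ k ∧ p ∧ t(k ∧ p, s(k, p, k), p ∧ p), r(k ∧ k ∧ p ∧ p ∧ s(k, k, k), k ∧ k ∧ p ∧ p ∧ p, s(r(k, p, k), t(k, k, k), k ∧ p ∧ p))), p, k)

Answer: yes — both canonical forms are k ∧ p ∧ p ∧ r(s(t(k ∧ k ∧ p ∧ s(p, p, p), t(s(k, k, p), k ∧ k ∧ p, r(p, p, k)), r(r(p, k, k), r(k, p, p), p ∧ p ∧ p)), k ∧ k ∧ p ∧ t(k ∧ p, s(k, p, k), p ∧ p), r(k ∧ k ∧ p ∧ p ∧ s(k, k, k), k ∧ k ∧ p ∧ p ∧ p, s(r(k, p, k), t(k, k, k), k ∧ p ∧ p))), p, k)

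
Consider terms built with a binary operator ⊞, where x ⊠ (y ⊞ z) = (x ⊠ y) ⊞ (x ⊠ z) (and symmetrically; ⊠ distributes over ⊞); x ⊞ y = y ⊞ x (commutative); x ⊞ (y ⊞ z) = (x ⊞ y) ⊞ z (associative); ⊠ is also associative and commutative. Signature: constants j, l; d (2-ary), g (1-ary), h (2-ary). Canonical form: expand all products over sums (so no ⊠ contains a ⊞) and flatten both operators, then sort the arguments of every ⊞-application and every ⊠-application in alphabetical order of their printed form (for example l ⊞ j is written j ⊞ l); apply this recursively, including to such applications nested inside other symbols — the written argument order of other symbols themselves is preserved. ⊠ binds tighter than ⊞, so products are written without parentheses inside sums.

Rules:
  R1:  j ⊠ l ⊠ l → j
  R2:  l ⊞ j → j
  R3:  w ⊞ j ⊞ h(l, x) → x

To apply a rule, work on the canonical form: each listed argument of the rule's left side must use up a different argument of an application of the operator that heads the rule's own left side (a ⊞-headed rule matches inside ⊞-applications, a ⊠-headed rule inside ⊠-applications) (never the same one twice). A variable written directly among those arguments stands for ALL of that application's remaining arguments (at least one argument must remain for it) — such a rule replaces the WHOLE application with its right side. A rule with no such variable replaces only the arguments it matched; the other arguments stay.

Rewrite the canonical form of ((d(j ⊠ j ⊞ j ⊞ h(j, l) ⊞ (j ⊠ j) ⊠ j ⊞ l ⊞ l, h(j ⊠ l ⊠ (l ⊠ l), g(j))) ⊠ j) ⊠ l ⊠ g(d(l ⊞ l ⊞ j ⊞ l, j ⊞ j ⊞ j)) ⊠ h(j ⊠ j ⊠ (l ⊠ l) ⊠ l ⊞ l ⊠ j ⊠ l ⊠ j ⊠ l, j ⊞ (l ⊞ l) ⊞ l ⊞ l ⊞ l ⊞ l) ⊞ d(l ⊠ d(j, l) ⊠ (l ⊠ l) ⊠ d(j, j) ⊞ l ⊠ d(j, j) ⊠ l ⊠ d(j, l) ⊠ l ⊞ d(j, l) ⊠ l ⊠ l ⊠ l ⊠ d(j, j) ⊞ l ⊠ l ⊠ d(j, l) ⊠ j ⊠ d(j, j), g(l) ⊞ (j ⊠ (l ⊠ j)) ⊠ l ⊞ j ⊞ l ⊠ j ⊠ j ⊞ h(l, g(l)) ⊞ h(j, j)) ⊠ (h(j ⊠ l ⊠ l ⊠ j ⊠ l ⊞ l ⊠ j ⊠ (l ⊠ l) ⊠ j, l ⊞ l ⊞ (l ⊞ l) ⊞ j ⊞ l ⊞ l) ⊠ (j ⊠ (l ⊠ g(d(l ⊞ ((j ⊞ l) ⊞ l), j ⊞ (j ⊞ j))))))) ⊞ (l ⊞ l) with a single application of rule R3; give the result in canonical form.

Canonical form:  d(d(j, j) ⊠ d(j, l) ⊠ j ⊠ l ⊠ l ⊞ d(j, j) ⊠ d(j, l) ⊠ l ⊠ l ⊠ l ⊞ d(j, j) ⊠ d(j, l) ⊠ l ⊠ l ⊠ l ⊞ d(j, j) ⊠ d(j, l) ⊠ l ⊠ l ⊠ l, g(l) ⊞ h(j, j) ⊞ h(l, g(l)) ⊞ j ⊞ j ⊠ j ⊠ l ⊞ j ⊠ j ⊠ l ⊠ l) ⊠ g(d(j ⊞ l ⊞ l ⊞ l, j ⊞ j ⊞ j)) ⊠ h(j ⊠ j ⊠ l ⊠ l ⊠ l ⊞ j ⊠ j ⊠ l ⊠ l ⊠ l, j ⊞ l ⊞ l ⊞ l ⊞ l ⊞ l ⊞ l) ⊠ j ⊠ l ⊞ d(h(j, l) ⊞ j ⊞ j ⊠ j ⊞ j ⊠ j ⊠ j ⊞ l ⊞ l, h(j ⊠ l ⊠ l ⊠ l, g(j))) ⊠ g(d(j ⊞ l ⊞ l ⊞ l, j ⊞ j ⊞ j)) ⊠ h(j ⊠ j ⊠ l ⊠ l ⊠ l ⊞ j ⊠ j ⊠ l ⊠ l ⊠ l, j ⊞ l ⊞ l ⊞ l ⊞ l ⊞ l ⊞ l) ⊠ j ⊠ l ⊞ l ⊞ l
Match R3:  consume h(l, g(l)), j;  w := g(l) ⊞ h(j, j) ⊞ j ⊠ j ⊠ l ⊞ j ⊠ j ⊠ l ⊠ l, x := g(l)
Every leftover argument binds to the variable; the entire application is replaced.
Result:  d(d(j, j) ⊠ d(j, l) ⊠ j ⊠ l ⊠ l ⊞ d(j, j) ⊠ d(j, l) ⊠ l ⊠ l ⊠ l ⊞ d(j, j) ⊠ d(j, l) ⊠ l ⊠ l ⊠ l ⊞ d(j, j) ⊠ d(j, l) ⊠ l ⊠ l ⊠ l, g(l)) ⊠ g(d(j ⊞ l ⊞ l ⊞ l, j ⊞ j ⊞ j)) ⊠ h(j ⊠ j ⊠ l ⊠ l ⊠ l ⊞ j ⊠ j ⊠ l ⊠ l ⊠ l, j ⊞ l ⊞ l ⊞ l ⊞ l ⊞ l ⊞ l) ⊠ j ⊠ l ⊞ d(h(j, l) ⊞ j ⊞ j ⊠ j ⊞ j ⊠ j ⊠ j ⊞ l ⊞ l, h(j ⊠ l ⊠ l ⊠ l, g(j))) ⊠ g(d(j ⊞ l ⊞ l ⊞ l, j ⊞ j ⊞ j)) ⊠ h(j ⊠ j ⊠ l ⊠ l ⊠ l ⊞ j ⊠ j ⊠ l ⊠ l ⊠ l, j ⊞ l ⊞ l ⊞ l ⊞ l ⊞ l ⊞ l) ⊠ j ⊠ l ⊞ l ⊞ l

Answer: d(d(j, j) ⊠ d(j, l) ⊠ j ⊠ l ⊠ l ⊞ d(j, j) ⊠ d(j, l) ⊠ l ⊠ l ⊠ l ⊞ d(j, j) ⊠ d(j, l) ⊠ l ⊠ l ⊠ l ⊞ d(j, j) ⊠ d(j, l) ⊠ l ⊠ l ⊠ l, g(l)) ⊠ g(d(j ⊞ l ⊞ l ⊞ l, j ⊞ j ⊞ j)) ⊠ h(j ⊠ j ⊠ l ⊠ l ⊠ l ⊞ j ⊠ j ⊠ l ⊠ l ⊠ l, j ⊞ l ⊞ l ⊞ l ⊞ l ⊞ l ⊞ l) ⊠ j ⊠ l ⊞ d(h(j, l) ⊞ j ⊞ j ⊠ j ⊞ j ⊠ j ⊠ j ⊞ l ⊞ l, h(j ⊠ l ⊠ l ⊠ l, g(j))) ⊠ g(d(j ⊞ l ⊞ l ⊞ l, j ⊞ j ⊞ j)) ⊠ h(j ⊠ j ⊠ l ⊠ l ⊠ l ⊞ j ⊠ j ⊠ l ⊠ l ⊠ l, j ⊞ l ⊞ l ⊞ l ⊞ l ⊞ l ⊞ l) ⊠ j ⊠ l ⊞ l ⊞ l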